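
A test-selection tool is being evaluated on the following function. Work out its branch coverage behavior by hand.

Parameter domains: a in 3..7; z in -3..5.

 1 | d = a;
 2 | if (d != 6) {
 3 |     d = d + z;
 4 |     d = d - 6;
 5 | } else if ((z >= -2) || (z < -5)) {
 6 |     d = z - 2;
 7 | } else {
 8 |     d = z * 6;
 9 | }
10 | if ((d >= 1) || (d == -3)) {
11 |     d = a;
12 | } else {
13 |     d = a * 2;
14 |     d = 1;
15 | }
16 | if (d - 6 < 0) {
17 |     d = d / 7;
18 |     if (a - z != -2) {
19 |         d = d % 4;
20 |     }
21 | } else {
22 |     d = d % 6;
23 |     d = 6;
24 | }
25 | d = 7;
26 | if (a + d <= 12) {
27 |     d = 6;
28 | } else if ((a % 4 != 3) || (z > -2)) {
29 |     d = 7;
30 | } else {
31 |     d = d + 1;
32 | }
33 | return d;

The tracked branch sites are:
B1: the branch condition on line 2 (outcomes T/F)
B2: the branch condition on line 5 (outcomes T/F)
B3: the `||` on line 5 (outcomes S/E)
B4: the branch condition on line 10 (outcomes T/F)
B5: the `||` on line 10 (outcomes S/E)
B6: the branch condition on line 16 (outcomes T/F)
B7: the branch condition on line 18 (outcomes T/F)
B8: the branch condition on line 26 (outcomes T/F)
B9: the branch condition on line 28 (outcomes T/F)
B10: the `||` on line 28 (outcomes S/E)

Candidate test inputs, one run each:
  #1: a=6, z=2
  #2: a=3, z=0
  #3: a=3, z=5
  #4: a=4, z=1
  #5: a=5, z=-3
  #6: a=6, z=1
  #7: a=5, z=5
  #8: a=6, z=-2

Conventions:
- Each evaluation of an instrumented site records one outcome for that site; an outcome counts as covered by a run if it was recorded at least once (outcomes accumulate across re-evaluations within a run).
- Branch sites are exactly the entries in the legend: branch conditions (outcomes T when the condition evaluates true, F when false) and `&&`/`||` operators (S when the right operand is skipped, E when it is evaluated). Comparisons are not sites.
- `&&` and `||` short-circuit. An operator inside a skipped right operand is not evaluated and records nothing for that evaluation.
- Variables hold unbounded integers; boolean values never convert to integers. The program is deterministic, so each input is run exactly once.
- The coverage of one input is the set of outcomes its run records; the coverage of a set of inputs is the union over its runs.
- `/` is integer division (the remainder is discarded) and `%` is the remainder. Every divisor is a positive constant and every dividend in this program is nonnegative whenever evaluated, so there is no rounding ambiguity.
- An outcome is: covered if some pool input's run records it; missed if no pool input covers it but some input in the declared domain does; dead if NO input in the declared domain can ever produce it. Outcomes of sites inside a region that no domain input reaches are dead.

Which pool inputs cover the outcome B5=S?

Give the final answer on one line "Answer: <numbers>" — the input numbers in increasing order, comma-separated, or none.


input #1 (a=6, z=2): never hits B5=S
input #2 (a=3, z=0): never hits B5=S
input #3 (a=3, z=5): hits B5=S
input #4 (a=4, z=1): never hits B5=S
input #5 (a=5, z=-3): never hits B5=S
input #6 (a=6, z=1): never hits B5=S
input #7 (a=5, z=5): hits B5=S
input #8 (a=6, z=-2): never hits B5=S
Answer: 3, 7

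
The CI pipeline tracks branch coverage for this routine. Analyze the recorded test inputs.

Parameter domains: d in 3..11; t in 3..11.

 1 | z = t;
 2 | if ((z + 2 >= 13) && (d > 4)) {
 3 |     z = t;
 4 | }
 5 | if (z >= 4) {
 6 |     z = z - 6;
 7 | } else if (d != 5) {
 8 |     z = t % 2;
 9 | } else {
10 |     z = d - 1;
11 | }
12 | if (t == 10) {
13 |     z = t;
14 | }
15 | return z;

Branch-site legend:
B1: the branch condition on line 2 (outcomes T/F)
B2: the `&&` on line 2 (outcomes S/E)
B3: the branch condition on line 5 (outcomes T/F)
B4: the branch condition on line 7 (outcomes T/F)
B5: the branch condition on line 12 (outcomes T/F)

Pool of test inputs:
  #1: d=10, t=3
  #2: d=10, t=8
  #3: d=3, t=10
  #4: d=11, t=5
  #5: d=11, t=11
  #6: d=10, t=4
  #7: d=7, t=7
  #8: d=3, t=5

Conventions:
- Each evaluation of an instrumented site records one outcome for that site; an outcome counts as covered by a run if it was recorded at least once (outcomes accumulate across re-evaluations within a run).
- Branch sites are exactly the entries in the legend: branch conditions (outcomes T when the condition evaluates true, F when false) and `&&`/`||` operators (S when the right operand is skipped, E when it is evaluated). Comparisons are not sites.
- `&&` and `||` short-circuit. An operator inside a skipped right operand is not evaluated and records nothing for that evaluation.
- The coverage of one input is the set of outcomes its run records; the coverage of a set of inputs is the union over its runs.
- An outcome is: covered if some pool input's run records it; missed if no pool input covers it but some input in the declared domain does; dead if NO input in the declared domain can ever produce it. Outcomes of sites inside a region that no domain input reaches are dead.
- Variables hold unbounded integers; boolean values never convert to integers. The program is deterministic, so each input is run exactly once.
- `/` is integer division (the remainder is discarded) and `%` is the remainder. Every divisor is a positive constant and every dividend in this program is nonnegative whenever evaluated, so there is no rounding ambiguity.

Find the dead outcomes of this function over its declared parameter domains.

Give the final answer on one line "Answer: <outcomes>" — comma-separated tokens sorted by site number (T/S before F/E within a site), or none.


checking every outcome against all 81 domain inputs:
  reachable outcomes have witnesses, e.g. B1=T (e.g. d=5, t=11), B1=F (e.g. d=3, t=3), B2=S (e.g. d=3, t=3), B2=E (e.g. d=3, t=11)
Answer: none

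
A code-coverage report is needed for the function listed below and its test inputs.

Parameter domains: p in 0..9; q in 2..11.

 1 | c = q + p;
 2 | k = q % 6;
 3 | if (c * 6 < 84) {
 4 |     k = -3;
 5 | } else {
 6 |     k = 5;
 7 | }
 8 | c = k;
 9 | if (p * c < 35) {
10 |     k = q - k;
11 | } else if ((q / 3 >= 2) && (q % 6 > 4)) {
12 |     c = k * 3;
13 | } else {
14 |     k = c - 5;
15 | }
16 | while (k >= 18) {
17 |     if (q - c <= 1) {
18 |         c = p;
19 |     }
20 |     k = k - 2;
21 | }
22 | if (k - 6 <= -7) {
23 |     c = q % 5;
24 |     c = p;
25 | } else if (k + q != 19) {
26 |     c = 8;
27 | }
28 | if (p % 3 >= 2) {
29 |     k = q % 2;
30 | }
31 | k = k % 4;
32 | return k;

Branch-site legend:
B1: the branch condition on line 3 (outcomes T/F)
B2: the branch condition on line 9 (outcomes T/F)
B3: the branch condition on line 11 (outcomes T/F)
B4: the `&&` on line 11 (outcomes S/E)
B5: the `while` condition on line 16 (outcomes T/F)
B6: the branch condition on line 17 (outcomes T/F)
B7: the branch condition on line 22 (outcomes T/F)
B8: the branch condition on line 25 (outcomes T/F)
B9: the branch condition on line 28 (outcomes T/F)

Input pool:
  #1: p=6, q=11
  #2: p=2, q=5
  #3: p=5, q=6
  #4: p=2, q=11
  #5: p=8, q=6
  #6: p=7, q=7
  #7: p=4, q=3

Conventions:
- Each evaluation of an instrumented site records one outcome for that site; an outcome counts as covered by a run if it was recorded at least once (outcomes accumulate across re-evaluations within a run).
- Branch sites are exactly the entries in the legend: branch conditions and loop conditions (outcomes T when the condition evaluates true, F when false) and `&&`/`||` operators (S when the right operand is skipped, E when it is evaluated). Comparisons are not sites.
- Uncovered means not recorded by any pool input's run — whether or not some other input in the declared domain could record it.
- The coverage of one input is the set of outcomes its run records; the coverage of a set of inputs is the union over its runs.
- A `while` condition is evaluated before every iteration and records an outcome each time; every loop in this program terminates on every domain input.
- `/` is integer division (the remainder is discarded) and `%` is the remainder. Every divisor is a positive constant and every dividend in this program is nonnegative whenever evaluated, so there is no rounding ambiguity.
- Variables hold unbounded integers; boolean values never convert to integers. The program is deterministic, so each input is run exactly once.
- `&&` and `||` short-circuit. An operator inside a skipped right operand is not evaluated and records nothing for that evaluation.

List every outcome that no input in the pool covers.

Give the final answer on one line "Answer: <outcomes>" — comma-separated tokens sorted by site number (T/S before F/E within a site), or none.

input #1, p=6, q=11: events B1->F, B2->T, B5->F, B7->F, B8->T, B9->F; outcomes B1=F, B2=T, B5=F, B7=F, B8=T, B9=F
input #2, p=2, q=5: events B1->T, B2->T, B5->F, B7->F, B8->T, B9->T; outcomes B1=T, B2=T, B5=F, B7=F, B8=T, B9=T
input #3, p=5, q=6: events B1->T, B2->T, B5->F, B7->F, B8->T, B9->T; outcomes B1=T, B2=T, B5=F, B7=F, B8=T, B9=T
input #4, p=2, q=11: events B1->T, B2->T, B5->F, B7->F, B8->T, B9->T; outcomes B1=T, B2=T, B5=F, B7=F, B8=T, B9=T
input #5, p=8, q=6: events B1->F, B2->F, B4->E, B3->F, B5->F, B7->F, B8->T, B9->T; outcomes B1=F, B2=F, B3=F, B4=E, B5=F, B7=F, B8=T, B9=T
input #6, p=7, q=7: events B1->F, B2->F, B4->E, B3->F, B5->F, B7->F, B8->T, B9->F; outcomes B1=F, B2=F, B3=F, B4=E, B5=F, B7=F, B8=T, B9=F
input #7, p=4, q=3: events B1->T, B2->T, B5->F, B7->F, B8->T, B9->F; outcomes B1=T, B2=T, B5=F, B7=F, B8=T, B9=F
union over the pool: B1=T, B1=F, B2=T, B2=F, B3=F, B4=E, B5=F, B7=F, B8=T, B9=T, B9=F
uncovered (7 of 18): B3=T, B4=S, B5=T, B6=T, B6=F, B7=T, B8=F

Answer: B3=T, B4=S, B5=T, B6=T, B6=F, B7=T, B8=F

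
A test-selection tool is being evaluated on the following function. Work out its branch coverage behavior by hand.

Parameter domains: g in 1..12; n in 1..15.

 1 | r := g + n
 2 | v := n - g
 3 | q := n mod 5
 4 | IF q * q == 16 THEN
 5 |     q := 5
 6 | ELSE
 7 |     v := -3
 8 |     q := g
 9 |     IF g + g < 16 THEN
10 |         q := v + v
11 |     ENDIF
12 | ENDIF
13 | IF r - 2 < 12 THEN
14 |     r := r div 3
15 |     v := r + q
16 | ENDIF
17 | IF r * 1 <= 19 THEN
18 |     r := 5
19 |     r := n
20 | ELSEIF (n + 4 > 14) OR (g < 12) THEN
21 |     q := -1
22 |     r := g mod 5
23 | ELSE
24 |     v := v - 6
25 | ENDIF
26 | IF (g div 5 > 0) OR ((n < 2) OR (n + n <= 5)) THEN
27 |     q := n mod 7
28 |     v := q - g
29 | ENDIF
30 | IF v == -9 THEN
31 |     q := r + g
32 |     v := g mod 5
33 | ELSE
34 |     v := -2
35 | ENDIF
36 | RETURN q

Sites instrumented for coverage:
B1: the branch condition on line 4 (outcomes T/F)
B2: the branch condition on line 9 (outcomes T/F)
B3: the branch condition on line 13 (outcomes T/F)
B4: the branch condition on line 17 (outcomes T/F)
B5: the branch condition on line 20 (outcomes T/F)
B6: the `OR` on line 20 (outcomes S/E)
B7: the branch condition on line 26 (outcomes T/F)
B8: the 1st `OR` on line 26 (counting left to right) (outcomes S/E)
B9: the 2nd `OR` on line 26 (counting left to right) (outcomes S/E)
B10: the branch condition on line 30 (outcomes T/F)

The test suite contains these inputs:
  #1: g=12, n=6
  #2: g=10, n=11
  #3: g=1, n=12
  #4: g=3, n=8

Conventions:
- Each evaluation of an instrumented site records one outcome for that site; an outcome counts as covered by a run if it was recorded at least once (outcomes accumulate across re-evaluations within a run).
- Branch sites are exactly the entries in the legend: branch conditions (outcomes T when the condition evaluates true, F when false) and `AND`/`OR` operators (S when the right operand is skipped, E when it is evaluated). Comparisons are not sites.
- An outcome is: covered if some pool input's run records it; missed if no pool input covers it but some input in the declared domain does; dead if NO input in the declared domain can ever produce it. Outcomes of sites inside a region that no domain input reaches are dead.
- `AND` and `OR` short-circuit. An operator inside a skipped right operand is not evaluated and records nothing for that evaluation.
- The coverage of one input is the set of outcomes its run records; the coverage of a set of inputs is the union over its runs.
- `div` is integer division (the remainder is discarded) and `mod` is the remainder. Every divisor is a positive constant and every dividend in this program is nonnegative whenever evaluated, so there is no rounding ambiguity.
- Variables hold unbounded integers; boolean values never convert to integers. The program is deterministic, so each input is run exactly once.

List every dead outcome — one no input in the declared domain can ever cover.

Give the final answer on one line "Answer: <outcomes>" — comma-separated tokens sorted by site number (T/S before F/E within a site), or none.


exhaustive pass over the 180-input domain:
  reachable outcomes have witnesses, e.g. B1=T (e.g. g=1, n=4), B1=F (e.g. g=1, n=1), B2=T (e.g. g=1, n=1), B2=F (e.g. g=8, n=1)
Answer: none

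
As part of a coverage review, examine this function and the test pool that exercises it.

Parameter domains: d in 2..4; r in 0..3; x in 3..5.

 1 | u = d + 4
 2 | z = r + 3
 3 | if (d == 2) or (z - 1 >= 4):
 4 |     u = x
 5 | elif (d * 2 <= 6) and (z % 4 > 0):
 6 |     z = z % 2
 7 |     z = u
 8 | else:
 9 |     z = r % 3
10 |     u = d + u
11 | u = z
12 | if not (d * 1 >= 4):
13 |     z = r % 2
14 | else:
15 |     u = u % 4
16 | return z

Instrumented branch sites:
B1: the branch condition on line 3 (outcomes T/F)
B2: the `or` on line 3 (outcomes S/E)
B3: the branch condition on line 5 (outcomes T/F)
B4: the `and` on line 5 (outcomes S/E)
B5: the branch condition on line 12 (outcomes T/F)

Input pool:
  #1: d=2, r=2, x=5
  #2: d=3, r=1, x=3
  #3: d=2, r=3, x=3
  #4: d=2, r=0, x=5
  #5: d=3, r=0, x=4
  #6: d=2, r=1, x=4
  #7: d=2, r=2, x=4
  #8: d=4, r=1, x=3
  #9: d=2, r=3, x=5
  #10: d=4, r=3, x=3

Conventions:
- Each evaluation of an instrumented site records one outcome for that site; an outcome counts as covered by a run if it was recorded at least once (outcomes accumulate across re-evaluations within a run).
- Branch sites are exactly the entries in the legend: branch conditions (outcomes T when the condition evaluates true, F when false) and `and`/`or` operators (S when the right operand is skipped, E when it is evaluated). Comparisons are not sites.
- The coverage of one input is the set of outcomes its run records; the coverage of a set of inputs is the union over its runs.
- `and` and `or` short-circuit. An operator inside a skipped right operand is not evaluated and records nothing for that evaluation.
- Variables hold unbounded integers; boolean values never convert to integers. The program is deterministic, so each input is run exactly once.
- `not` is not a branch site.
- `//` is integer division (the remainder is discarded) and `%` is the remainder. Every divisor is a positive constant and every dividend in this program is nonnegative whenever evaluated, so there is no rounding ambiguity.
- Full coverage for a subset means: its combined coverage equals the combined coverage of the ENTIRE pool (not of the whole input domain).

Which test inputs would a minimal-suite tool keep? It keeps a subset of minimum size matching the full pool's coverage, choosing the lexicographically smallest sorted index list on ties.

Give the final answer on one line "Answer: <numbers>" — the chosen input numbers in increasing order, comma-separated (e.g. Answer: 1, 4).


input #1, d=2, r=2, x=5: events B2->S, B1->T, B5->T; outcomes B1=T, B2=S, B5=T
input #2, d=3, r=1, x=3: events B2->E, B1->F, B4->E, B3->F, B5->T; outcomes B1=F, B2=E, B3=F, B4=E, B5=T
input #3, d=2, r=3, x=3: events B2->S, B1->T, B5->T; outcomes B1=T, B2=S, B5=T
input #4, d=2, r=0, x=5: events B2->S, B1->T, B5->T; outcomes B1=T, B2=S, B5=T
input #5, d=3, r=0, x=4: events B2->E, B1->F, B4->E, B3->T, B5->T; outcomes B1=F, B2=E, B3=T, B4=E, B5=T
input #6, d=2, r=1, x=4: events B2->S, B1->T, B5->T; outcomes B1=T, B2=S, B5=T
input #7, d=2, r=2, x=4: events B2->S, B1->T, B5->T; outcomes B1=T, B2=S, B5=T
input #8, d=4, r=1, x=3: events B2->E, B1->F, B4->S, B3->F, B5->F; outcomes B1=F, B2=E, B3=F, B4=S, B5=F
input #9, d=2, r=3, x=5: events B2->S, B1->T, B5->T; outcomes B1=T, B2=S, B5=T
input #10, d=4, r=3, x=3: events B2->E, B1->T, B5->F; outcomes B1=T, B2=E, B5=F
the full pool covers 10 outcomes: B1=T, B1=F, B2=S, B2=E, B3=T, B3=F, B4=S, B4=E, B5=T, B5=F
checked all size-1 subsets: none covers 10 outcomes (max 5/10)
checked all size-2 subsets: none covers 10 outcomes (max 8/10)
at size 3, {1, 5, 8} reaches all 10 outcomes; every lexicographically earlier size-3 subset fails
Answer: 1, 5, 8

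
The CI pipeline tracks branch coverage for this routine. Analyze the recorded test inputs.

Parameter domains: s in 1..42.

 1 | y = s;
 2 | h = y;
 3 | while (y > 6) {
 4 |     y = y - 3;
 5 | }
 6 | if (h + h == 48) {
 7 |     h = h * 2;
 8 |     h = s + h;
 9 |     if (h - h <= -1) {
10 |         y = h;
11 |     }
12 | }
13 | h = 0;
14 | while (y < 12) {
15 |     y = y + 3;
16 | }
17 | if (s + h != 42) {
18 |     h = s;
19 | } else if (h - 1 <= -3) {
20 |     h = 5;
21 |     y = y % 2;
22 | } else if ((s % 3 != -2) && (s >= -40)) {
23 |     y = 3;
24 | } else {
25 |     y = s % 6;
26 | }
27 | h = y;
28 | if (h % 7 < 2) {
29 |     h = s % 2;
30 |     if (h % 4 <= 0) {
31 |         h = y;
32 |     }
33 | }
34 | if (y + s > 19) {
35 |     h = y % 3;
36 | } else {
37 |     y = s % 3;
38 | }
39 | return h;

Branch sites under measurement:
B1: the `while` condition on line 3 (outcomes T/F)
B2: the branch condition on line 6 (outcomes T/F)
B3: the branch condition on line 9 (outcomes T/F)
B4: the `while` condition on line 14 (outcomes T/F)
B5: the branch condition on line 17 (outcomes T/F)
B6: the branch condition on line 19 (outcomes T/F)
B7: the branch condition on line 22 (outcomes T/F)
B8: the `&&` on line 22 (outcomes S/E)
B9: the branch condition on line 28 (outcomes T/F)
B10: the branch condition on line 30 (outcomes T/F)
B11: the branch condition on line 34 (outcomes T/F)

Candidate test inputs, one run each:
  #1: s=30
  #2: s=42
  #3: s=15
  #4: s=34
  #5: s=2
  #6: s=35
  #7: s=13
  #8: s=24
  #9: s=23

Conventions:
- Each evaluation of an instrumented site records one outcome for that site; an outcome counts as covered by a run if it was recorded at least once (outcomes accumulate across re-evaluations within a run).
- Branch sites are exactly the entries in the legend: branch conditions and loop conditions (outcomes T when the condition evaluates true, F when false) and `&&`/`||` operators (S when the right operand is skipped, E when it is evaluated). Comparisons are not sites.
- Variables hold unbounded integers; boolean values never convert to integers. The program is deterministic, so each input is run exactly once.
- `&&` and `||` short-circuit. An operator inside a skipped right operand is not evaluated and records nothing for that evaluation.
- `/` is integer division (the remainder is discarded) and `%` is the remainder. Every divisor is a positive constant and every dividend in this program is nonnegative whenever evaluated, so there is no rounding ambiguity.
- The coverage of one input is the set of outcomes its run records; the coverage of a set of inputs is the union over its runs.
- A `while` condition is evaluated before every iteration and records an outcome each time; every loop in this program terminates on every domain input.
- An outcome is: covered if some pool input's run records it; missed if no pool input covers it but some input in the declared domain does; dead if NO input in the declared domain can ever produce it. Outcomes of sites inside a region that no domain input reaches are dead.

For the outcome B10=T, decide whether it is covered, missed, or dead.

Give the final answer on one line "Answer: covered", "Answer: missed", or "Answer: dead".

B10=T is recorded by pool input(s) 5 -> covered

Answer: covered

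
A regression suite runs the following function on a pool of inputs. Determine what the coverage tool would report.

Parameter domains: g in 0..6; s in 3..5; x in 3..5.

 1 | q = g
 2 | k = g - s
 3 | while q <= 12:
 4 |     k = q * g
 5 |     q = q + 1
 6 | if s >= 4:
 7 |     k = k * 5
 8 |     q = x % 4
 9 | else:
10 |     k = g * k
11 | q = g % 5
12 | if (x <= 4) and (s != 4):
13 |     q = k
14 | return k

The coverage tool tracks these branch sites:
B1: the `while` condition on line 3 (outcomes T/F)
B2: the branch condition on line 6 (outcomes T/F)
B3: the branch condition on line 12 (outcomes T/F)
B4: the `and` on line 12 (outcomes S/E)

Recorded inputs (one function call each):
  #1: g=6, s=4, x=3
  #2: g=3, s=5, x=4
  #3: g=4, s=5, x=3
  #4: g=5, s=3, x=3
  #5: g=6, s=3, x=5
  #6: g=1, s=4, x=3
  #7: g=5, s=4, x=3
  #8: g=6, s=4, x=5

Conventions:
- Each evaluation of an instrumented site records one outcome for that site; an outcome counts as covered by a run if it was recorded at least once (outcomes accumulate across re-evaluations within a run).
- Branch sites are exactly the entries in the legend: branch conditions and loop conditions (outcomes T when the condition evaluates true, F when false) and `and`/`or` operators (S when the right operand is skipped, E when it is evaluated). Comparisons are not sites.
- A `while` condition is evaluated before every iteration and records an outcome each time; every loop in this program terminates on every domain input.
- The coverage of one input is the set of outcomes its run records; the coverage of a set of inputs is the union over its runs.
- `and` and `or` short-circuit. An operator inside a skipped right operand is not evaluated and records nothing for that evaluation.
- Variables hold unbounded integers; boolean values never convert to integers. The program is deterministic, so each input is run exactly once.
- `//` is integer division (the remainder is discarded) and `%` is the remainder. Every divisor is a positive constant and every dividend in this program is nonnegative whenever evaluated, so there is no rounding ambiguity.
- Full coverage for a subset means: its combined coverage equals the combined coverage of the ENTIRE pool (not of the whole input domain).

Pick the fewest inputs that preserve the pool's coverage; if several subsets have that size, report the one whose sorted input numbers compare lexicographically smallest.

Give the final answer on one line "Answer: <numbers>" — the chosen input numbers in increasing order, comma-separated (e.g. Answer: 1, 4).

input #1, g=6, s=4, x=3: events B1->T, B1->T, B1->T, B1->T, B1->T, B1->T, B1->T, B1->F, B2->T, B4->E, B3->F; outcomes B1=T, B1=F, B2=T, B3=F, B4=E
input #2, g=3, s=5, x=4: events B1->T, B1->T, B1->T, B1->T, B1->T, B1->T, B1->T, B1->T, B1->T, B1->T, B1->F, B2->T, B4->E, B3->T; outcomes B1=T, B1=F, B2=T, B3=T, B4=E
input #3, g=4, s=5, x=3: events B1->T, B1->T, B1->T, B1->T, B1->T, B1->T, B1->T, B1->T, B1->T, B1->F, B2->T, B4->E, B3->T; outcomes B1=T, B1=F, B2=T, B3=T, B4=E
input #4, g=5, s=3, x=3: events B1->T, B1->T, B1->T, B1->T, B1->T, B1->T, B1->T, B1->T, B1->F, B2->F, B4->E, B3->T; outcomes B1=T, B1=F, B2=F, B3=T, B4=E
input #5, g=6, s=3, x=5: events B1->T, B1->T, B1->T, B1->T, B1->T, B1->T, B1->T, B1->F, B2->F, B4->S, B3->F; outcomes B1=T, B1=F, B2=F, B3=F, B4=S
input #6, g=1, s=4, x=3: events B1->T, B1->T, B1->T, B1->T, B1->T, B1->T, B1->T, B1->T, B1->T, B1->T, B1->T, B1->T, B1->F, B2->T, ...; outcomes B1=T, B1=F, B2=T, B3=F, B4=E
input #7, g=5, s=4, x=3: events B1->T, B1->T, B1->T, B1->T, B1->T, B1->T, B1->T, B1->T, B1->F, B2->T, B4->E, B3->F; outcomes B1=T, B1=F, B2=T, B3=F, B4=E
input #8, g=6, s=4, x=5: events B1->T, B1->T, B1->T, B1->T, B1->T, B1->T, B1->T, B1->F, B2->T, B4->S, B3->F; outcomes B1=T, B1=F, B2=T, B3=F, B4=S
together the pool reaches 8 outcomes: B1=T, B1=F, B2=T, B2=F, B3=T, B3=F, B4=S, B4=E
size 1 is not enough: best union over all size-1 subsets is 5/8
the canonical winner is {2, 5}: size 2, full 8-outcome coverage, earliest index list among size-2 covers

Answer: 2, 5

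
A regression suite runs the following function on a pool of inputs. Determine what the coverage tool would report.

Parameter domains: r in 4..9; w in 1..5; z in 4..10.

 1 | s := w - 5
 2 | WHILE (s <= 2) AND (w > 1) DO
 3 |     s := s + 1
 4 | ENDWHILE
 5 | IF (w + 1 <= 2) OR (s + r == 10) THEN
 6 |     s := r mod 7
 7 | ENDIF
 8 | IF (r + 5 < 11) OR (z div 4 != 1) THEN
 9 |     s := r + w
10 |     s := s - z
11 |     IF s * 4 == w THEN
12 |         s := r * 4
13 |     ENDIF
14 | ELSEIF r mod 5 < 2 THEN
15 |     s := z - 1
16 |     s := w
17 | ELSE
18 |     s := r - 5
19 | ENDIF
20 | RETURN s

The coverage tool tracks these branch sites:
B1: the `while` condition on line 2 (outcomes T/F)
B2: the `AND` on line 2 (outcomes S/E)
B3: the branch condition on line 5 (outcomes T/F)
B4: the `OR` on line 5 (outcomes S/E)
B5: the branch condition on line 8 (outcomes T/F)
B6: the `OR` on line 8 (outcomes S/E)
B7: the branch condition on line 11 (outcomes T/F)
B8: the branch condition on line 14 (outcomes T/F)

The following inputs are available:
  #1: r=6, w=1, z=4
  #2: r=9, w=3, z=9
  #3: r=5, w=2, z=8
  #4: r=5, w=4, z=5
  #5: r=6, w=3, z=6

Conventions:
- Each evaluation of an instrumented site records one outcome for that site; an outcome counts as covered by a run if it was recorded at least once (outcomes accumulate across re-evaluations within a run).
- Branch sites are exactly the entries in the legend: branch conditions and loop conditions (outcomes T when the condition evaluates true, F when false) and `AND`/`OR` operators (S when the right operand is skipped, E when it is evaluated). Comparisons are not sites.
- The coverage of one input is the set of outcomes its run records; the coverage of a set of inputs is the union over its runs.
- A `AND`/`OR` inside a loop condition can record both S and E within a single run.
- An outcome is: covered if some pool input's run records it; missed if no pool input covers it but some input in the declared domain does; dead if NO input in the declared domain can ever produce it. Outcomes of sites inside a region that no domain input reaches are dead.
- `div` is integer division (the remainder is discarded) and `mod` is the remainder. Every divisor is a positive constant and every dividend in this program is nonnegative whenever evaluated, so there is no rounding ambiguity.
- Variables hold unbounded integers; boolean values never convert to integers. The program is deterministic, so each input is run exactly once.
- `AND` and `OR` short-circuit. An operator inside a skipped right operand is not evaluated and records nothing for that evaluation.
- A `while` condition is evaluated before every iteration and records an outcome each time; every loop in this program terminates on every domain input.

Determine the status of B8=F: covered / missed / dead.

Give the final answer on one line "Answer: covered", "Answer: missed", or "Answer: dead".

no pool input records B8=F
but domain input (r=7, w=1, z=4) does record it -> reachable, so missed

Answer: missed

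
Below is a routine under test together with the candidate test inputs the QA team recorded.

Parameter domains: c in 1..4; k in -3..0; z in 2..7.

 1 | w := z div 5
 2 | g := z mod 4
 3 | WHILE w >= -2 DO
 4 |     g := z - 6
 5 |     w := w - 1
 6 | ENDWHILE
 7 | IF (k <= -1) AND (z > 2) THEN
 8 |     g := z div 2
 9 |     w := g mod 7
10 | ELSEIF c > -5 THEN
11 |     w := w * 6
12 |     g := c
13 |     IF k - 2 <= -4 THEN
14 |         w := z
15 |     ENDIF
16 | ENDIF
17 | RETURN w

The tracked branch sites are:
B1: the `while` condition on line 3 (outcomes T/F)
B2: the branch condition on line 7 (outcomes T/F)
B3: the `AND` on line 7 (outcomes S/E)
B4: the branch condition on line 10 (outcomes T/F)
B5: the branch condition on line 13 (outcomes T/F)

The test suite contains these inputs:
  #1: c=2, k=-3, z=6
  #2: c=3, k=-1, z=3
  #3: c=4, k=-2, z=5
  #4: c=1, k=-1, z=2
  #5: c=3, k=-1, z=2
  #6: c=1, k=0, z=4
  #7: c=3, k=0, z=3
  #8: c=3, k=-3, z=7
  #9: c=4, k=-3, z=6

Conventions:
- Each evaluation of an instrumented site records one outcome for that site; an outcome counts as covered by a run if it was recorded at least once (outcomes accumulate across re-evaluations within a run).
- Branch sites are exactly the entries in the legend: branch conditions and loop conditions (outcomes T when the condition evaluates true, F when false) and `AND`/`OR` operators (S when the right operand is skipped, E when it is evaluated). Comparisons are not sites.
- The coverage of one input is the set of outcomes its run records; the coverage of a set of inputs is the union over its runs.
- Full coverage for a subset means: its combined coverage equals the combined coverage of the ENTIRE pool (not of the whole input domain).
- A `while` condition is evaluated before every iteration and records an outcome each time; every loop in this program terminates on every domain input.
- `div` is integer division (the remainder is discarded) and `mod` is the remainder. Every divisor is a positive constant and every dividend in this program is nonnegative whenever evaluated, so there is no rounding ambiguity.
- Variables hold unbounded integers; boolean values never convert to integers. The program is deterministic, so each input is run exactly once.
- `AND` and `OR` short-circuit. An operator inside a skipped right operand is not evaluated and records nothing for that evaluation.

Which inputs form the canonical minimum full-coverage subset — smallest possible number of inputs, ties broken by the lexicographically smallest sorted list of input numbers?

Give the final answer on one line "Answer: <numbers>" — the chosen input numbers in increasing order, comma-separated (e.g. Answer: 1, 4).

#1 (c=2, k=-3, z=6) -> covered: B1=T, B1=F, B2=T, B3=E
#2 (c=3, k=-1, z=3) -> covered: B1=T, B1=F, B2=T, B3=E
#3 (c=4, k=-2, z=5) -> covered: B1=T, B1=F, B2=T, B3=E
#4 (c=1, k=-1, z=2) -> covered: B1=T, B1=F, B2=F, B3=E, B4=T, B5=F
#5 (c=3, k=-1, z=2) -> covered: B1=T, B1=F, B2=F, B3=E, B4=T, B5=F
#6 (c=1, k=0, z=4) -> covered: B1=T, B1=F, B2=F, B3=S, B4=T, B5=F
#7 (c=3, k=0, z=3) -> covered: B1=T, B1=F, B2=F, B3=S, B4=T, B5=F
#8 (c=3, k=-3, z=7) -> covered: B1=T, B1=F, B2=T, B3=E
#9 (c=4, k=-3, z=6) -> covered: B1=T, B1=F, B2=T, B3=E
union over all inputs: B1=T, B1=F, B2=T, B2=F, B3=S, B3=E, B4=T, B5=F (8 outcomes)
no size-1 subset reaches all 8 outcomes (best union: 6/8)
at size 2, {1, 6} reaches all 8 outcomes; every lexicographically earlier size-2 subset fails

Answer: 1, 6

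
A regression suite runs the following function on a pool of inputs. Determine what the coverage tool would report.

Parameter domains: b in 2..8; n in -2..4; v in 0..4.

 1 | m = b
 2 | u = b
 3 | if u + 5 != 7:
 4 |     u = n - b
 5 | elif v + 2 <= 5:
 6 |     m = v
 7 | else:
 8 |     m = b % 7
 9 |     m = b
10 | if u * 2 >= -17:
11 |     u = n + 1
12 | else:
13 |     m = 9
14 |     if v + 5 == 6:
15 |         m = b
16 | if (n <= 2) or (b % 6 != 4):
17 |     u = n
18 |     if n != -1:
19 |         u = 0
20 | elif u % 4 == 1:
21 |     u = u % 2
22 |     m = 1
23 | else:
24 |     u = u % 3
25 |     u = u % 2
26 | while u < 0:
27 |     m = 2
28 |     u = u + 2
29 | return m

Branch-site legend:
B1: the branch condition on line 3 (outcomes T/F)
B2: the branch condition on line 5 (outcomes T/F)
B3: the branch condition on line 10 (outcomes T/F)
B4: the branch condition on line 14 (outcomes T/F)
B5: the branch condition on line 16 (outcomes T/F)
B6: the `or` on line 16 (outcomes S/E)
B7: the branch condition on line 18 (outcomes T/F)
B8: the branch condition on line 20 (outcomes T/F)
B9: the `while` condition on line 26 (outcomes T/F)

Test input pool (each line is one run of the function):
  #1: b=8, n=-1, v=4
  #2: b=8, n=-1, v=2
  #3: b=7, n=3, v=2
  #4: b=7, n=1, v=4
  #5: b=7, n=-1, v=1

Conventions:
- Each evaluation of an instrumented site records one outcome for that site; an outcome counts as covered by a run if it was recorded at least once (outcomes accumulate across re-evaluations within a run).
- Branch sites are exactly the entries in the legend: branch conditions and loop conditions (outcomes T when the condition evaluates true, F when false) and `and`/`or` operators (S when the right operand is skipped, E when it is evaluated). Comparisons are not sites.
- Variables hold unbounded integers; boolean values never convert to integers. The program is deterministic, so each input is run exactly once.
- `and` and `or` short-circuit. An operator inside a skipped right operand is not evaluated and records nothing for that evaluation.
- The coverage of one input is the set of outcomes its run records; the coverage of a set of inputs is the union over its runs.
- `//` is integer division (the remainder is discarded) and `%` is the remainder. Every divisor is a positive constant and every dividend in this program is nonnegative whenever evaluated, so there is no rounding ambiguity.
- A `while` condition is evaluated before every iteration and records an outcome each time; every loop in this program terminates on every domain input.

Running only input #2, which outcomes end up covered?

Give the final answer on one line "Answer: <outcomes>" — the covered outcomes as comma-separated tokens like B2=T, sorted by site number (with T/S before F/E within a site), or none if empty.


Tracing the run of input #2 (b=8, n=-1, v=2):
  B1->T, B3->F, B4->F, B6->S, B5->T, B7->F, B9->T, B9->F
deduplicating events, the covered set is: B1=T, B3=F, B4=F, B5=T, B6=S, B7=F, B9=T, B9=F
Answer: B1=T, B3=F, B4=F, B5=T, B6=S, B7=F, B9=T, B9=F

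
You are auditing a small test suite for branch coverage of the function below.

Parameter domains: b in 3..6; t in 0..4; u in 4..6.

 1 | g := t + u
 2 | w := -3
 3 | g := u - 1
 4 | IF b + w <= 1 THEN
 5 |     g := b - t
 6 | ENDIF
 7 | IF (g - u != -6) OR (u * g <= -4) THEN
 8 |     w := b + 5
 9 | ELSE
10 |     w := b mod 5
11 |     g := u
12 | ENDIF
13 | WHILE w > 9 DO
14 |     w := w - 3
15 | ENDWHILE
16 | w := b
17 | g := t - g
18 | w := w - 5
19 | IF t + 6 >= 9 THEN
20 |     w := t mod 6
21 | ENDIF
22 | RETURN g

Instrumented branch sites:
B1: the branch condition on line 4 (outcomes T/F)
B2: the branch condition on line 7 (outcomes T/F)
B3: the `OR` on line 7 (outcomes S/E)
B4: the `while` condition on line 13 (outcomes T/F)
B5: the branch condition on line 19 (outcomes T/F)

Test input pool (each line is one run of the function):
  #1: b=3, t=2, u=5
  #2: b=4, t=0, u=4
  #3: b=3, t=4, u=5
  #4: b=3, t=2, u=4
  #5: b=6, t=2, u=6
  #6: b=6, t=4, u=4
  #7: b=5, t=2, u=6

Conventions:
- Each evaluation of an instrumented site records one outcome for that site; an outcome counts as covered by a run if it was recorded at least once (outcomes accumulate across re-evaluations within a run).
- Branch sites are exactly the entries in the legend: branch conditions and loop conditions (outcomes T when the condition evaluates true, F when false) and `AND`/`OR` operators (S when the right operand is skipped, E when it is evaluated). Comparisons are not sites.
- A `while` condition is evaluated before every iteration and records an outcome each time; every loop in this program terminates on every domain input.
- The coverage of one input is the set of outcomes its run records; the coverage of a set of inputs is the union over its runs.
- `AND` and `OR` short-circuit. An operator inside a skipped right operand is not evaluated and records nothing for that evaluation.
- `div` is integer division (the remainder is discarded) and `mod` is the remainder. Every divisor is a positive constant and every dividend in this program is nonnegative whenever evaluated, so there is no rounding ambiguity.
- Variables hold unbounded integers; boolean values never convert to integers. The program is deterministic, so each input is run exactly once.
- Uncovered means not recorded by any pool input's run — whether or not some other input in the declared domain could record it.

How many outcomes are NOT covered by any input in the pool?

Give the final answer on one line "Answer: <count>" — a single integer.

#1 (b=3, t=2, u=5) -> B1->T, B3->S, B2->T, B4->F, B5->F; covered: B1=T, B2=T, B3=S, B4=F, B5=F
#2 (b=4, t=0, u=4) -> B1->T, B3->S, B2->T, B4->F, B5->F; covered: B1=T, B2=T, B3=S, B4=F, B5=F
#3 (b=3, t=4, u=5) -> B1->T, B3->E, B2->T, B4->F, B5->T; covered: B1=T, B2=T, B3=E, B4=F, B5=T
#4 (b=3, t=2, u=4) -> B1->T, B3->S, B2->T, B4->F, B5->F; covered: B1=T, B2=T, B3=S, B4=F, B5=F
#5 (b=6, t=2, u=6) -> B1->F, B3->S, B2->T, B4->T, B4->F, B5->F; covered: B1=F, B2=T, B3=S, B4=T, B4=F, B5=F
#6 (b=6, t=4, u=4) -> B1->F, B3->S, B2->T, B4->T, B4->F, B5->T; covered: B1=F, B2=T, B3=S, B4=T, B4=F, B5=T
#7 (b=5, t=2, u=6) -> B1->F, B3->S, B2->T, B4->T, B4->F, B5->F; covered: B1=F, B2=T, B3=S, B4=T, B4=F, B5=F
union over the pool: B1=T, B1=F, B2=T, B3=S, B3=E, B4=T, B4=F, B5=T, B5=F
uncovered (1 of 10): B2=F

Answer: 1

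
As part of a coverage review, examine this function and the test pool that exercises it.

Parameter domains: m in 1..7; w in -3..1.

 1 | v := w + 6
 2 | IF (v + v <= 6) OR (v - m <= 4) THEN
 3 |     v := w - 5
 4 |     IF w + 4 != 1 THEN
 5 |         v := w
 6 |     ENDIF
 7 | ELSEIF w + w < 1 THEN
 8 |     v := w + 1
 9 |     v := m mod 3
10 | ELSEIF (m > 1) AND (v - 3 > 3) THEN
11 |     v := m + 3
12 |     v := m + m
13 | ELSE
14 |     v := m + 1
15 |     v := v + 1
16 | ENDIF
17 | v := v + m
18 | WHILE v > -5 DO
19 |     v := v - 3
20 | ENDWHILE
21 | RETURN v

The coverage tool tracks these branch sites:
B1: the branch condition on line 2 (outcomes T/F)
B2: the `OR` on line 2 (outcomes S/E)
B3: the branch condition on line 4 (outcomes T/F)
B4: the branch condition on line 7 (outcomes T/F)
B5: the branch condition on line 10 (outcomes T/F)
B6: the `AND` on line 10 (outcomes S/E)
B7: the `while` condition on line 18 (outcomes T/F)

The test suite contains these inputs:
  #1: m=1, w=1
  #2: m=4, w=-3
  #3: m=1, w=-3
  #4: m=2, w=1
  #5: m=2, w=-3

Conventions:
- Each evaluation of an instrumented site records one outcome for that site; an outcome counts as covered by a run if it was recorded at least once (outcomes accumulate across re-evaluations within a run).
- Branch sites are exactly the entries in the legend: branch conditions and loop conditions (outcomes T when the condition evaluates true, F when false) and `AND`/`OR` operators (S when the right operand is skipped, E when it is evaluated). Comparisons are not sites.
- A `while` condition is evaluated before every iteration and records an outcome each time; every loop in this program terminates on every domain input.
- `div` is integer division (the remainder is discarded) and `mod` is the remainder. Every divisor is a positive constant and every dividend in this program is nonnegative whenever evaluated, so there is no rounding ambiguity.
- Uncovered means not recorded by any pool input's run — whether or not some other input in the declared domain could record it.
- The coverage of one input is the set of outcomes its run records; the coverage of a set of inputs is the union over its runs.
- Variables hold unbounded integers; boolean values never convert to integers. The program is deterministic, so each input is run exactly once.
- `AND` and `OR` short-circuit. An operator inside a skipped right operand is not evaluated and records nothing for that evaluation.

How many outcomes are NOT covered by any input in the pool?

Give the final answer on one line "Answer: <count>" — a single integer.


input #1, m=1, w=1: outcomes B1=F, B2=E, B4=F, B5=F, B6=S, B7=T, B7=F
input #2, m=4, w=-3: outcomes B1=T, B2=S, B3=F, B7=T, B7=F
input #3, m=1, w=-3: outcomes B1=T, B2=S, B3=F, B7=F
input #4, m=2, w=1: outcomes B1=F, B2=E, B4=F, B5=T, B6=E, B7=T, B7=F
input #5, m=2, w=-3: outcomes B1=T, B2=S, B3=F, B7=F
union over the pool: B1=T, B1=F, B2=S, B2=E, B3=F, B4=F, B5=T, B5=F, B6=S, B6=E, B7=T, B7=F
uncovered (2 of 14): B3=T, B4=T
Answer: 2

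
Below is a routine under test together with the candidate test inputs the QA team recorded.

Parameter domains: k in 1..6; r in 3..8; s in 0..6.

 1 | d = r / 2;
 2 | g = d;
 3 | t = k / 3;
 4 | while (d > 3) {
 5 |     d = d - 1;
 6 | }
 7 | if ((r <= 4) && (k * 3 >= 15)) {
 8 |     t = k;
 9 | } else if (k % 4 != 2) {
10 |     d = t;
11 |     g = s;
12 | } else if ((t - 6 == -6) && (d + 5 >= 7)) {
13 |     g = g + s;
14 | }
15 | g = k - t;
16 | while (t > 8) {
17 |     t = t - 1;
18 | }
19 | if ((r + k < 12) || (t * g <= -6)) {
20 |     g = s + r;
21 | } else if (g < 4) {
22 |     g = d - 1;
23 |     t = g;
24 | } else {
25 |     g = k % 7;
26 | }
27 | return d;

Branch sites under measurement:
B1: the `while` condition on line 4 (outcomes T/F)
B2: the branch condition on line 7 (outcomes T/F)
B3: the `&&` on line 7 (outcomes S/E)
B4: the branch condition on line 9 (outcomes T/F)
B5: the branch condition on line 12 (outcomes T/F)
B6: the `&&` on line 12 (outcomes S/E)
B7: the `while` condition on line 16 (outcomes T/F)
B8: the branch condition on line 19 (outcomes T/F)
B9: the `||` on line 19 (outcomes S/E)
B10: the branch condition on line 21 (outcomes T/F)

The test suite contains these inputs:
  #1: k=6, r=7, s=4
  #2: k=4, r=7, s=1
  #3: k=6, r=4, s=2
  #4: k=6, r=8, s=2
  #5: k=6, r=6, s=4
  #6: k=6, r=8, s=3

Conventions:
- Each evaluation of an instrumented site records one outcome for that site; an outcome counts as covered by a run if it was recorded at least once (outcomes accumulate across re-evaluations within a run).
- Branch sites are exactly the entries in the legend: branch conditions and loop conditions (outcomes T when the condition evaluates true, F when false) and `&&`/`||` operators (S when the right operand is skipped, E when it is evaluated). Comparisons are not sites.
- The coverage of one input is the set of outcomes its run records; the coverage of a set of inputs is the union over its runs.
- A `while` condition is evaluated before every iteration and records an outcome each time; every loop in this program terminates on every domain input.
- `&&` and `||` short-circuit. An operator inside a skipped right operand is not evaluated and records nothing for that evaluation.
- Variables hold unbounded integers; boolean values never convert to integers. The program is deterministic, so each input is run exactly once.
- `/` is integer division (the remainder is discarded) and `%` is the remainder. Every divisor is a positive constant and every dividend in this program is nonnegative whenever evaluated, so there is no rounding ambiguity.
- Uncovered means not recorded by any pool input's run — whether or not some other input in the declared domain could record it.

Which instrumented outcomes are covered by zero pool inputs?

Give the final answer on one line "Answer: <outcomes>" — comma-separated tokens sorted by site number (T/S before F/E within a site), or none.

run #1 (k=6, r=7, s=4) runs B1->F, B3->S, B2->F, B4->F, B6->S, B5->F, B7->F, B9->E, B8->F, B10->F; records B1=F, B2=F, B3=S, B4=F, B5=F, B6=S, B7=F, B8=F, B9=E, B10=F
run #2 (k=4, r=7, s=1) runs B1->F, B3->S, B2->F, B4->T, B7->F, B9->S, B8->T; records B1=F, B2=F, B3=S, B4=T, B7=F, B8=T, B9=S
run #3 (k=6, r=4, s=2) runs B1->F, B3->E, B2->T, B7->F, B9->S, B8->T; records B1=F, B2=T, B3=E, B7=F, B8=T, B9=S
run #4 (k=6, r=8, s=2) runs B1->T, B1->F, B3->S, B2->F, B4->F, B6->S, B5->F, B7->F, B9->E, B8->F, B10->F; records B1=T, B1=F, B2=F, B3=S, B4=F, B5=F, B6=S, B7=F, B8=F, B9=E, B10=F
run #5 (k=6, r=6, s=4) runs B1->F, B3->S, B2->F, B4->F, B6->S, B5->F, B7->F, B9->E, B8->F, B10->F; records B1=F, B2=F, B3=S, B4=F, B5=F, B6=S, B7=F, B8=F, B9=E, B10=F
run #6 (k=6, r=8, s=3) runs B1->T, B1->F, B3->S, B2->F, B4->F, B6->S, B5->F, B7->F, B9->E, B8->F, B10->F; records B1=T, B1=F, B2=F, B3=S, B4=F, B5=F, B6=S, B7=F, B8=F, B9=E, B10=F
union over the pool: B1=T, B1=F, B2=T, B2=F, B3=S, B3=E, B4=T, B4=F, B5=F, B6=S, B7=F, B8=T, B8=F, B9=S, B9=E, B10=F
uncovered (4 of 20): B5=T, B6=E, B7=T, B10=T

Answer: B5=T, B6=E, B7=T, B10=T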